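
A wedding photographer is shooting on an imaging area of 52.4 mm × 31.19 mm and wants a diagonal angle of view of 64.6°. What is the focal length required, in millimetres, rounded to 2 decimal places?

48.23 mm

Sensor diagonal = √(52.4² + 31.19²) = √3718.5761 ≈ 60.9801 mm.
From α = 2·arctan(d/2f) we get f = d / (2·tan(α/2)).
With d = 60.9801 mm and α/2 = 32.3°, tan(α/2) ≈ 0.63217, so f ≈ 60.9801 / 1.26435 ≈ 48.2305 mm.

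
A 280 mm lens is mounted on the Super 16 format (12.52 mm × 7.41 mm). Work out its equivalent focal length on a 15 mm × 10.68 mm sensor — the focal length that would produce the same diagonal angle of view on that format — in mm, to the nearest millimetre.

Sensor diagonal = √(12.52² + 7.41²) = √211.6585 ≈ 14.5485 mm.
Sensor diagonal = √(15² + 10.68²) = √339.0624 ≈ 18.4136 mm.
Equal angle of view means equal diagonal/f ratio, so f₂ = f₁ · (diagonal₂/diagonal₁) = 280 × 18.4136/14.5485.
f₂ = 280 × 1.26567 ≈ 354.389 mm.

354 mm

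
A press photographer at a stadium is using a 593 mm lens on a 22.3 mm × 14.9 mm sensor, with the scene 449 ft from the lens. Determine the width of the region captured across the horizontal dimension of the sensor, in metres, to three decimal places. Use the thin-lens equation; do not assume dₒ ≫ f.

5.124 m

dₒ: 449 ft × 304.8 mm/ft = 136855.20 mm.
Similar triangles through the lens centre give W/dₒ = w/dᵢ; with 1/f = 1/dₒ + 1/dᵢ this gives W = w·(dₒ − f)/f.
W = 22.3 mm × (136855 − 593) / 593 = 22.3 × 229.7845 ≈ 5124.194 mm = 5.12419 m.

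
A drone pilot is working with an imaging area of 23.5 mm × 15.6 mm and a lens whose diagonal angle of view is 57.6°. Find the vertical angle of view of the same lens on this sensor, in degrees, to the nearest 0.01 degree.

Sensor diagonal = √(23.5² + 15.6²) = √795.6100 ≈ 28.2066 mm.
From the diagonal AOV: f = 28.2066 / (2·tan(28.8°)) = 28.2066 / 1.09951 ≈ 25.6538 mm.
Vertical AOV = 2·arctan(15.6 / (2 × 25.6538)) = 2·arctan(0.30405) ≈ 33.8237°.

33.82°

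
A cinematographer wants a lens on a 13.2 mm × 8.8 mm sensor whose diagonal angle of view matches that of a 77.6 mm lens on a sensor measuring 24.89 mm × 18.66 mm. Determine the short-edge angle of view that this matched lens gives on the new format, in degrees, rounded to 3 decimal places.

12.689°

Sensor diagonal = √(24.89² + 18.66²) = √967.7077 ≈ 31.1080 mm.
Sensor diagonal = √(13.2² + 8.8²) = √251.6800 ≈ 15.8644 mm.
Equal diagonal AOV ⇒ f₂ = f₁ · 15.8644/31.1080 = 77.6 × 0.50998 ≈ 39.5744 mm.
Short-edge AOV on the new format = 2·arctan(8.8 / (2 × 39.5744)) = 2·arctan(0.11118) ≈ 12.6885°.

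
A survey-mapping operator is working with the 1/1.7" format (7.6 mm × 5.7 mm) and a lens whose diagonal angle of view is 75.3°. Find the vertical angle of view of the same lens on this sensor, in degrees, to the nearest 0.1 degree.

49.7°

Sensor diagonal = √(7.6² + 5.7²) = √90.2500 ≈ 9.5000 mm.
From the diagonal AOV: f = 9.5000 / (2·tan(37.65°)) = 9.5000 / 1.54299 ≈ 6.1569 mm.
Vertical AOV = 2·arctan(5.7 / (2 × 6.1569)) = 2·arctan(0.46290) ≈ 49.6785°.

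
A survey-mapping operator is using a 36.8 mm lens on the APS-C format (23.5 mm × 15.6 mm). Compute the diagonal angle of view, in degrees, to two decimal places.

Sensor diagonal = √(23.5² + 15.6²) = √795.6100 ≈ 28.2066 mm.
Angle of view α = 2·arctan(d/2f) with d = 28.2066 mm and f = 36.8 mm.
d/2f = 0.38324; arctan(0.38324) ≈ 20.9689°, so α ≈ 41.9378°.

41.94°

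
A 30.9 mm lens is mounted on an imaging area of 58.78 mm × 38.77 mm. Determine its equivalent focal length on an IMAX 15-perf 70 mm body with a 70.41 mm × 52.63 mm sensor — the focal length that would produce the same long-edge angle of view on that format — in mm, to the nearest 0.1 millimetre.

37.0 mm

Equal angle of view means equal width/f ratio, so f₂ = f₁ · (width₂/width₁) = 30.9 × 70.41/58.78.
f₂ = 30.9 × 1.19786 ≈ 37.014 mm.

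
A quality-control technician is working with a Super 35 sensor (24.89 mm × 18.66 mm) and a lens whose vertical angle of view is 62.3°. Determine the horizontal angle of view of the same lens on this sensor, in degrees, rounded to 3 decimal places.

77.754°

From the vertical AOV: f = 18.66 / (2·tan(31.15°)) = 18.66 / 1.20886 ≈ 15.4360 mm.
Horizontal AOV = 2·arctan(24.89 / (2 × 15.4360)) = 2·arctan(0.80623) ≈ 77.7536°.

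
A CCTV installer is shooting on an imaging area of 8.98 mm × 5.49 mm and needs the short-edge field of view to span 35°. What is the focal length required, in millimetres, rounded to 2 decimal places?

8.71 mm

From α = 2·arctan(h/2f) we get f = h / (2·tan(α/2)).
With h = 5.49 mm and α/2 = 17.5°, tan(α/2) ≈ 0.31530, so f ≈ 5.49 / 0.63060 ≈ 8.7060 mm.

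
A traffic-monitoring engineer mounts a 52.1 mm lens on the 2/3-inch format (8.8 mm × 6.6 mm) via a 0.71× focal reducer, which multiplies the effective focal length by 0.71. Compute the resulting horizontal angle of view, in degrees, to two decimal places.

13.57°

Effective focal length f = 52.1 × 0.71 = 36.991 mm.
α = 2·arctan(8.8 / (2 × 36.991)) = 2·arctan(0.11895) ≈ 13.5667°.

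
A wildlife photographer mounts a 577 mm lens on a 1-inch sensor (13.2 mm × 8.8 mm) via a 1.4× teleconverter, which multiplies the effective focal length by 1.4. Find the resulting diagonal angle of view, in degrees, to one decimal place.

Effective focal length f = 577 × 1.4 = 807.8 mm.
Sensor diagonal = √(13.2² + 8.8²) = √251.6800 ≈ 15.8644 mm.
α = 2·arctan(15.864 / (2 × 807.8)) = 2·arctan(0.00982) ≈ 1.1252°.

1.1°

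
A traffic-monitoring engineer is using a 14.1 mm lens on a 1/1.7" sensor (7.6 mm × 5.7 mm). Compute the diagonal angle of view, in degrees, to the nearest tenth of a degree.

37.2°

Sensor diagonal = √(7.6² + 5.7²) = √90.2500 ≈ 9.5000 mm.
Angle of view α = 2·arctan(d/2f) with d = 9.5000 mm and f = 14.1 mm.
d/2f = 0.33688; arctan(0.33688) ≈ 18.6176°, so α ≈ 37.2352°.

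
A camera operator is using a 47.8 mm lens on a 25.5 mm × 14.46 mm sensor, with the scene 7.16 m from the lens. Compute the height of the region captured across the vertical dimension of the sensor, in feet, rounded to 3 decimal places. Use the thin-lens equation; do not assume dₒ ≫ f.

7.059 ft

dₒ: 7.16 m = 7160 mm.
Similar triangles through the lens centre give W/dₒ = h/dᵢ; with 1/f = 1/dₒ + 1/dᵢ this gives W = h·(dₒ − f)/f.
W = 14.46 mm × (7160 − 47.8) / 47.8 = 14.46 × 148.7908 ≈ 2151.515 mm = 2151.515/304.8 ft = 7.05878 ft.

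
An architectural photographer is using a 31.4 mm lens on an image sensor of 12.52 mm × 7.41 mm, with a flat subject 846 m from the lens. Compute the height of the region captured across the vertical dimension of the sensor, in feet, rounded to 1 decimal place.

655.0 ft

dₒ: 846 m = 846000 mm.
Similar triangles through the lens centre give W/dₒ = h/dᵢ; with 1/f = 1/dₒ + 1/dᵢ this gives W = h·(dₒ − f)/f.
W = 7.41 mm × (846000 − 31.4) / 31.4 = 7.41 × 26941.6752 ≈ 199637.813 mm = 199637.813/304.8 ft = 654.98 ft.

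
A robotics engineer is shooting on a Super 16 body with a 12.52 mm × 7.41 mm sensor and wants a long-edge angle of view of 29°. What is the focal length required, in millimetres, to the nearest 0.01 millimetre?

From α = 2·arctan(w/2f) we get f = w / (2·tan(α/2)).
With w = 12.52 mm and α/2 = 14.5°, tan(α/2) ≈ 0.25862, so f ≈ 12.52 / 0.51724 ≈ 24.2056 mm.

24.21 mm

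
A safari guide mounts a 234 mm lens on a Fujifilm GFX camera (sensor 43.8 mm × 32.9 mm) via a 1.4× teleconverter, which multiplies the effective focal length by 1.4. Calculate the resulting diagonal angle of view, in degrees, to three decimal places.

9.559°

Effective focal length f = 234 × 1.4 = 327.6 mm.
Sensor diagonal = √(43.8² + 32.9²) = √3000.8500 ≈ 54.7800 mm.
α = 2·arctan(54.780 / (2 × 327.6)) = 2·arctan(0.08361) ≈ 9.5585°.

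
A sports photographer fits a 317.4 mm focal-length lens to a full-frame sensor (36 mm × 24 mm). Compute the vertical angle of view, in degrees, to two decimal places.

Angle of view α = 2·arctan(h/2f) with h = 24 mm and f = 317.4 mm.
h/2f = 0.03781; arctan(0.03781) ≈ 2.1652°, so α ≈ 4.3303°.

4.33°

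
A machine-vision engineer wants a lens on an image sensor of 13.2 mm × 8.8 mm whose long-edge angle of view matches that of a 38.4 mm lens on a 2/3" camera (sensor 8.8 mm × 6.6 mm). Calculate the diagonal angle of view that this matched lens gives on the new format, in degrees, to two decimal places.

Equal long-edge AOV ⇒ f₂ = f₁ · 13.2/8.8 = 38.4 × 1.50000 ≈ 57.6000 mm.
Sensor diagonal = √(13.2² + 8.8²) = √251.6800 ≈ 15.8644 mm.
Diagonal AOV on the new format = 2·arctan(15.8644 / (2 × 57.6000)) = 2·arctan(0.13771) ≈ 15.6820°.

15.68°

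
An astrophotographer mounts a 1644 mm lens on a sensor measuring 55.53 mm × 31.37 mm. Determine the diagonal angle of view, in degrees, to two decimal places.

2.22°

Sensor diagonal = √(55.53² + 31.37²) = √4067.6578 ≈ 63.7782 mm.
Angle of view α = 2·arctan(d/2f) with d = 63.7782 mm and f = 1644 mm.
d/2f = 0.01940; arctan(0.01940) ≈ 1.1112°, so α ≈ 2.2225°.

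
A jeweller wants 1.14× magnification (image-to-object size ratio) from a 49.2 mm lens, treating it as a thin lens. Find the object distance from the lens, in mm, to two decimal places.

With m = dᵢ/dₒ and 1/f = 1/dₒ + 1/dᵢ, substituting dᵢ = m·dₒ gives 1/f = (1 + 1/m)/dₒ, hence dₒ = f·(1 + 1/m).
dₒ = 49.2 × (1 + 1/1.14) = 49.2 × 1.87719 ≈ 92.358 mm.

92.36 mm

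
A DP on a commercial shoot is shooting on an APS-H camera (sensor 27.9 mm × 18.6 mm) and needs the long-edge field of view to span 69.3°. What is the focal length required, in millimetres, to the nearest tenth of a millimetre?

From α = 2·arctan(w/2f) we get f = w / (2·tan(α/2)).
With w = 27.9 mm and α/2 = 34.65°, tan(α/2) ≈ 0.69114, so f ≈ 27.9 / 1.38229 ≈ 20.1840 mm.

20.2 mm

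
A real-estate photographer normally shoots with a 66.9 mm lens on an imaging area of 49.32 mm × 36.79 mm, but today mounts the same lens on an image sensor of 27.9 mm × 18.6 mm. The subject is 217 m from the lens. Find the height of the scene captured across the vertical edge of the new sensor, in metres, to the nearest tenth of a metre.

The focal length stays 66.9 mm; the relevant sensor dimension is now h = 18.6 mm. Object distance dₒ = 217 m = 217000 mm.
Thin-lens field height W = h·(dₒ − f)/f = 18.6 × (217000 − 66.9)/66.9 ≈ 60313.239 mm = 60.3132 m.

60.3 m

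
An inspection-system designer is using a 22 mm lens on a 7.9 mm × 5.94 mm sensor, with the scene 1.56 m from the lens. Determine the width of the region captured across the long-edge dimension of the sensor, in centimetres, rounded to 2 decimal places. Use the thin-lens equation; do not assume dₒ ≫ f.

dₒ: 1.56 m = 1560 mm.
Similar triangles through the lens centre give W/dₒ = w/dᵢ; with 1/f = 1/dₒ + 1/dᵢ this gives W = w·(dₒ − f)/f.
W = 7.9 mm × (1560 − 22) / 22 = 7.9 × 69.9091 ≈ 552.282 mm = 55.2282 cm.

55.23 cm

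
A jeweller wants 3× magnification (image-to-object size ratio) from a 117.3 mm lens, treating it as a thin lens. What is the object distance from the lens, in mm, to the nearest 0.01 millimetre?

With m = dᵢ/dₒ and 1/f = 1/dₒ + 1/dᵢ, substituting dᵢ = m·dₒ gives 1/f = (1 + 1/m)/dₒ, hence dₒ = f·(1 + 1/m).
dₒ = 117.3 × (1 + 1/3) = 117.3 × 1.33333 ≈ 156.400 mm.

156.40 mm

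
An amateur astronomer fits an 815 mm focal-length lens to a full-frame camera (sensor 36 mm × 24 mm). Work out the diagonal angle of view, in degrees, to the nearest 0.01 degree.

3.04°

Sensor diagonal = √(36² + 24²) = √1872.0000 ≈ 43.2666 mm.
Angle of view α = 2·arctan(d/2f) with d = 43.2666 mm and f = 815 mm.
d/2f = 0.02654; arctan(0.02654) ≈ 1.5205°, so α ≈ 3.0410°.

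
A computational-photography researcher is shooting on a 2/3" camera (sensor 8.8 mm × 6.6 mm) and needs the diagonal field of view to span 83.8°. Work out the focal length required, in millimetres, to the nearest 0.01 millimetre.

Sensor diagonal = √(8.8² + 6.6²) = √121.0000 ≈ 11.0000 mm.
From α = 2·arctan(d/2f) we get f = d / (2·tan(α/2)).
With d = 11.0000 mm and α/2 = 41.9°, tan(α/2) ≈ 0.89725, so f ≈ 11.0000 / 1.79450 ≈ 6.1299 mm.

6.13 mm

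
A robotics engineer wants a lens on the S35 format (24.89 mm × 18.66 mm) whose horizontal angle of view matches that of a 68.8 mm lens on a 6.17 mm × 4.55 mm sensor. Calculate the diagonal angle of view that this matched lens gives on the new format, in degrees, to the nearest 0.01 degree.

6.42°

Equal horizontal AOV ⇒ f₂ = f₁ · 24.89/6.17 = 68.8 × 4.03404 ≈ 277.5417 mm.
Sensor diagonal = √(24.89² + 18.66²) = √967.7077 ≈ 31.1080 mm.
Diagonal AOV on the new format = 2·arctan(31.1080 / (2 × 277.5417)) = 2·arctan(0.05604) ≈ 6.4152°.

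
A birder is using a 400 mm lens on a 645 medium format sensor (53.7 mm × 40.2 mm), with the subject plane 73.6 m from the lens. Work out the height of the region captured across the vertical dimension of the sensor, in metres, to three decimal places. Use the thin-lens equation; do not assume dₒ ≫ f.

7.357 m

dₒ: 73.6 m = 73600 mm.
Similar triangles through the lens centre give W/dₒ = h/dᵢ; with 1/f = 1/dₒ + 1/dᵢ this gives W = h·(dₒ − f)/f.
W = 40.2 mm × (73600 − 400) / 400 = 40.2 × 183.0000 ≈ 7356.600 mm = 7.3566 m.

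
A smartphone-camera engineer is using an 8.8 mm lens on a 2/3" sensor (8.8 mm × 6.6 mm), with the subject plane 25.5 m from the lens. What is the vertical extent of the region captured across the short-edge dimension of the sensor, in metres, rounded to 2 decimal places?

dₒ: 25.5 m = 25500 mm.
Similar triangles through the lens centre give W/dₒ = h/dᵢ; with 1/f = 1/dₒ + 1/dᵢ this gives W = h·(dₒ − f)/f.
W = 6.6 mm × (25500 − 8.8) / 8.8 = 6.6 × 2896.7273 ≈ 19118.400 mm = 19.1184 m.

19.12 m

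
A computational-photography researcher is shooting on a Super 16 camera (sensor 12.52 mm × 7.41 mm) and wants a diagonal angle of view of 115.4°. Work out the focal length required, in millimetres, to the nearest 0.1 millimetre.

4.6 mm

Sensor diagonal = √(12.52² + 7.41²) = √211.6585 ≈ 14.5485 mm.
From α = 2·arctan(d/2f) we get f = d / (2·tan(α/2)).
With d = 14.5485 mm and α/2 = 57.7°, tan(α/2) ≈ 1.58184, so f ≈ 14.5485 / 3.16369 ≈ 4.5986 mm.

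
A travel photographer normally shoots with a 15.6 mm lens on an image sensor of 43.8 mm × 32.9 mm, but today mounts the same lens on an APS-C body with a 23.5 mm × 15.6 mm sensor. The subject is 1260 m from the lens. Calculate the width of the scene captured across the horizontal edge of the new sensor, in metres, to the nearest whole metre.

1898 m

The focal length stays 15.6 mm; the relevant sensor dimension is now w = 23.5 mm. Object distance dₒ = 1260 m = 1.26e+06 mm.
Thin-lens field width W = w·(dₒ − f)/f = 23.5 × (1.26e+06 − 15.6)/15.6 ≈ 1898053.423 mm = 1898.05 m.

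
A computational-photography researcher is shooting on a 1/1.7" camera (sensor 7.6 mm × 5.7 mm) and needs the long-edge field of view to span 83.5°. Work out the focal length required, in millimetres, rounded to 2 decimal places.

From α = 2·arctan(w/2f) we get f = w / (2·tan(α/2)).
With w = 7.6 mm and α/2 = 41.75°, tan(α/2) ≈ 0.89253, so f ≈ 7.6 / 1.78507 ≈ 4.2575 mm.

4.26 mm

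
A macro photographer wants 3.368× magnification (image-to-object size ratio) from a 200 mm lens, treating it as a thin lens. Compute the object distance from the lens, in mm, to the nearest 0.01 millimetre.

259.38 mm

With m = dᵢ/dₒ and 1/f = 1/dₒ + 1/dᵢ, substituting dᵢ = m·dₒ gives 1/f = (1 + 1/m)/dₒ, hence dₒ = f·(1 + 1/m).
dₒ = 200 × (1 + 1/3.368) = 200 × 1.29691 ≈ 259.382 mm.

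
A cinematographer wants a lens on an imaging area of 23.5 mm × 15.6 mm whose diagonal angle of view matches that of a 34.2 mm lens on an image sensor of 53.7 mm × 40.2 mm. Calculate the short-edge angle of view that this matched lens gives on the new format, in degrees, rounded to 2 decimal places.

Sensor diagonal = √(53.7² + 40.2²) = √4499.7300 ≈ 67.0800 mm.
Sensor diagonal = √(23.5² + 15.6²) = √795.6100 ≈ 28.2066 mm.
Equal diagonal AOV ⇒ f₂ = f₁ · 28.2066/67.0800 = 34.2 × 0.42049 ≈ 14.3808 mm.
Short-edge AOV on the new format = 2·arctan(15.6 / (2 × 14.3808)) = 2·arctan(0.54239) ≈ 56.9499°.

56.95°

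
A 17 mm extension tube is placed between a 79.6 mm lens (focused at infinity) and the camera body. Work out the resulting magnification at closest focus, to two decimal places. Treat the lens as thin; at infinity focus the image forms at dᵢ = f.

0.21×

The tube moves the image plane from f to f + e, so dᵢ = 79.6 + 17 = 96.6 mm. Focus is achieved when 1/f = 1/dₒ + 1/dᵢ, giving dₒ = 1/(1/f − 1/(f+e)).
Magnification m = dᵢ/dₒ = (f+e)·(1/f − 1/(f+e)) = e/f = 17/79.6 ≈ 0.2136.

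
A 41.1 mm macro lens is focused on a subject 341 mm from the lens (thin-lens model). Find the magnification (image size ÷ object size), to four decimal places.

0.1370×

Thin lens: 1/f = 1/dₒ + 1/dᵢ → 1/dᵢ = 1/41.1 − 1/341 = 0.0213983 mm⁻¹, so dᵢ ≈ 46.7326 mm.
Magnification m = dᵢ/dₒ = 46.7326/341 ≈ 0.13705.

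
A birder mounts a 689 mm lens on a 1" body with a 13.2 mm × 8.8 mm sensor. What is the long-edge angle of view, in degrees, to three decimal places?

1.098°

Angle of view α = 2·arctan(w/2f) with w = 13.2 mm and f = 689 mm.
w/2f = 0.00958; arctan(0.00958) ≈ 0.5488°, so α ≈ 1.0977°.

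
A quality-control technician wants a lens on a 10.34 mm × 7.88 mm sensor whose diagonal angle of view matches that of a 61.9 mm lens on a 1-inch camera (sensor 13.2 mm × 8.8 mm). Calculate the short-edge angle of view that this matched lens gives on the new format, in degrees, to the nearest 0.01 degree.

Sensor diagonal = √(13.2² + 8.8²) = √251.6800 ≈ 15.8644 mm.
Sensor diagonal = √(10.34² + 7.88²) = √169.0100 ≈ 13.0004 mm.
Equal diagonal AOV ⇒ f₂ = f₁ · 13.0004/15.8644 = 61.9 × 0.81947 ≈ 50.7251 mm.
Short-edge AOV on the new format = 2·arctan(7.88 / (2 × 50.7251)) = 2·arctan(0.07767) ≈ 8.8829°.

8.88°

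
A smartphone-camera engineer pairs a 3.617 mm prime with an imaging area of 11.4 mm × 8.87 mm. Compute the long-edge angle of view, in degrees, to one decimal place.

115.2°

Angle of view α = 2·arctan(w/2f) with w = 11.4 mm and f = 3.617 mm.
w/2f = 1.57589; arctan(1.57589) ≈ 57.6024°, so α ≈ 115.2047°.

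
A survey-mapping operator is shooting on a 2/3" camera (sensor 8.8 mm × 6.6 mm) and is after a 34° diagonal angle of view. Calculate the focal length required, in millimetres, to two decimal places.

Sensor diagonal = √(8.8² + 6.6²) = √121.0000 ≈ 11.0000 mm.
From α = 2·arctan(d/2f) we get f = d / (2·tan(α/2)).
With d = 11.0000 mm and α/2 = 17°, tan(α/2) ≈ 0.30573, so f ≈ 11.0000 / 0.61146 ≈ 17.9897 mm.

17.99 mm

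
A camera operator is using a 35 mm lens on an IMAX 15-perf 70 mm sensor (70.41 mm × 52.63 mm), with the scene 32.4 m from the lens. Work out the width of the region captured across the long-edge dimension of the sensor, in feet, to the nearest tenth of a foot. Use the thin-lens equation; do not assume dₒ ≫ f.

213.6 ft

dₒ: 32.4 m = 32400 mm.
Similar triangles through the lens centre give W/dₒ = w/dᵢ; with 1/f = 1/dₒ + 1/dᵢ this gives W = w·(dₒ − f)/f.
W = 70.41 mm × (32400 − 35) / 35 = 70.41 × 924.7143 ≈ 65109.133 mm = 65109.133/304.8 ft = 213.613 ft.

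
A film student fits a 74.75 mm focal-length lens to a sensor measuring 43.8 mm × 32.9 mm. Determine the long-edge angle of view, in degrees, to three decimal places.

Angle of view α = 2·arctan(w/2f) with w = 43.8 mm and f = 74.75 mm.
w/2f = 0.29298; arctan(0.29298) ≈ 16.3293°, so α ≈ 32.6587°.

32.659°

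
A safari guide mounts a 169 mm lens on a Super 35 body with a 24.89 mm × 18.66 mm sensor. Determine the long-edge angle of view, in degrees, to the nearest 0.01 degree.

8.42°

Angle of view α = 2·arctan(w/2f) with w = 24.89 mm and f = 169 mm.
w/2f = 0.07364; arctan(0.07364) ≈ 4.2116°, so α ≈ 8.4232°.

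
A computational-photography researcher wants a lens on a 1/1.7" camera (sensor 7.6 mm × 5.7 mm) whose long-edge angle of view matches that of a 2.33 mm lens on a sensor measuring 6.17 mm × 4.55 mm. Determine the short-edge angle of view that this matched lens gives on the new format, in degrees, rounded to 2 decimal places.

89.60°

Equal long-edge AOV ⇒ f₂ = f₁ · 7.6/6.17 = 2.33 × 1.23177 ≈ 2.8700 mm.
Short-edge AOV on the new format = 2·arctan(5.7 / (2 × 2.8700)) = 2·arctan(0.99303) ≈ 89.5990°.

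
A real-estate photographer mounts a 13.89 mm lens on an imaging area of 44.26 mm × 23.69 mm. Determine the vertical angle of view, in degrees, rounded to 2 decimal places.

80.91°

Angle of view α = 2·arctan(h/2f) with h = 23.69 mm and f = 13.89 mm.
h/2f = 0.85277; arctan(0.85277) ≈ 40.4566°, so α ≈ 80.9132°.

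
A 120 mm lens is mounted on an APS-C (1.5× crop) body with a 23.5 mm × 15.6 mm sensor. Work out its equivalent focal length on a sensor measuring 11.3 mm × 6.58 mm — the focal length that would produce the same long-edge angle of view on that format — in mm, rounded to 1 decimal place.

Equal angle of view means equal width/f ratio, so f₂ = f₁ · (width₂/width₁) = 120 × 11.3/23.5.
f₂ = 120 × 0.48085 ≈ 57.702 mm.

57.7 mm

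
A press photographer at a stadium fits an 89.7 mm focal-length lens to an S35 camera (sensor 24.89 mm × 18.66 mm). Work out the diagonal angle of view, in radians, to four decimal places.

Sensor diagonal = √(24.89² + 18.66²) = √967.7077 ≈ 31.1080 mm.
Angle of view α = 2·arctan(d/2f) with d = 31.1080 mm and f = 89.7 mm.
d/2f = 0.17340; arctan(0.17340) ≈ 0.1717 rad, so α ≈ 0.3434 rad.

0.3434 rad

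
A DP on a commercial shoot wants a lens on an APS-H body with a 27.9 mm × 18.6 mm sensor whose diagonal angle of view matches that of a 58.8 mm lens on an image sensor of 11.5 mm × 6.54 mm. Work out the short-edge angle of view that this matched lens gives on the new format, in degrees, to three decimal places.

Sensor diagonal = √(11.5² + 6.54²) = √175.0216 ≈ 13.2296 mm.
Sensor diagonal = √(27.9² + 18.6²) = √1124.3700 ≈ 33.5316 mm.
Equal diagonal AOV ⇒ f₂ = f₁ · 33.5316/13.2296 = 58.8 × 2.53460 ≈ 149.0343 mm.
Short-edge AOV on the new format = 2·arctan(18.6 / (2 × 149.0343)) = 2·arctan(0.06240) ≈ 7.1415°.

7.141°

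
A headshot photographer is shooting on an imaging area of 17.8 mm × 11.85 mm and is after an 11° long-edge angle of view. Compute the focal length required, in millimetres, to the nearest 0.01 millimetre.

92.43 mm

From α = 2·arctan(w/2f) we get f = w / (2·tan(α/2)).
With w = 17.8 mm and α/2 = 5.5°, tan(α/2) ≈ 0.09629, so f ≈ 17.8 / 0.19258 ≈ 92.4300 mm.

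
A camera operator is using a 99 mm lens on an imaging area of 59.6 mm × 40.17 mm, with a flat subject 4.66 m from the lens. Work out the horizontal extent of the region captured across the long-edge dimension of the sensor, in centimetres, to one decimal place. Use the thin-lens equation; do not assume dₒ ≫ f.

274.6 cm

dₒ: 4.66 m = 4660 mm.
Similar triangles through the lens centre give W/dₒ = w/dᵢ; with 1/f = 1/dₒ + 1/dᵢ this gives W = w·(dₒ − f)/f.
W = 59.6 mm × (4660 − 99) / 99 = 59.6 × 46.0707 ≈ 2745.814 mm = 274.581 cm.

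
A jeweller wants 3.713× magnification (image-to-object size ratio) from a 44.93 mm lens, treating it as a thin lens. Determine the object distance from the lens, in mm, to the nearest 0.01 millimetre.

With m = dᵢ/dₒ and 1/f = 1/dₒ + 1/dᵢ, substituting dᵢ = m·dₒ gives 1/f = (1 + 1/m)/dₒ, hence dₒ = f·(1 + 1/m).
dₒ = 44.93 × (1 + 1/3.713) = 44.93 × 1.26932 ≈ 57.031 mm.

57.03 mm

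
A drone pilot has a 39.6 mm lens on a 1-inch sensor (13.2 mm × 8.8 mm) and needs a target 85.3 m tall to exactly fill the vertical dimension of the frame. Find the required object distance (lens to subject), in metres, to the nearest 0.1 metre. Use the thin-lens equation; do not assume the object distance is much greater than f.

383.9 m

W: 85.3 m = 85300 mm.
Magnification m = h/W = dᵢ/dₒ; combined with 1/f = 1/dₒ + 1/dᵢ this gives dₒ = f·(1 + W/h).
dₒ = 39.6 mm × (1 + 85300/8.8) = 39.6 × 9694.1818 ≈ 383889.600 mm = 383.89 m.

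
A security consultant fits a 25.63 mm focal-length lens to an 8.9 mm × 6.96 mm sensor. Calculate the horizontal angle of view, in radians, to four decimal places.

0.3438 rad

Angle of view α = 2·arctan(w/2f) with w = 8.9 mm and f = 25.63 mm.
w/2f = 0.17362; arctan(0.17362) ≈ 0.1719 rad, so α ≈ 0.3438 rad.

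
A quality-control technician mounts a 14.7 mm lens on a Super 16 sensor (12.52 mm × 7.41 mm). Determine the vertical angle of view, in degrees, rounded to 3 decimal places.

28.292°

Angle of view α = 2·arctan(h/2f) with h = 7.41 mm and f = 14.7 mm.
h/2f = 0.25204; arctan(0.25204) ≈ 14.1462°, so α ≈ 28.2925°.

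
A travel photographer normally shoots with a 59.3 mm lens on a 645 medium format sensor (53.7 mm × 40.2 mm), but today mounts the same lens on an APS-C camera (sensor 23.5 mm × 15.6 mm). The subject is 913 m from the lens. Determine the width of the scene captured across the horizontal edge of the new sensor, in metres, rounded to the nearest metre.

The focal length stays 59.3 mm; the relevant sensor dimension is now w = 23.5 mm. Object distance dₒ = 913 m = 913000 mm.
Thin-lens field width W = w·(dₒ − f)/f = 23.5 × (913000 − 59.3)/59.3 ≈ 361789.316 mm = 361.789 m.

362 m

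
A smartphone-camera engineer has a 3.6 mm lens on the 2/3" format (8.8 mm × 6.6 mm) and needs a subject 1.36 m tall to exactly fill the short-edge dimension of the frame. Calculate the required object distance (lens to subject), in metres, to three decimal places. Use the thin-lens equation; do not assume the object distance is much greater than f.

W: 1.36 m = 1360 mm.
Magnification m = h/W = dᵢ/dₒ; combined with 1/f = 1/dₒ + 1/dᵢ this gives dₒ = f·(1 + W/h).
dₒ = 3.6 mm × (1 + 1360/6.6) = 3.6 × 207.0606 ≈ 745.418 mm = 0.745418 m.

0.745 m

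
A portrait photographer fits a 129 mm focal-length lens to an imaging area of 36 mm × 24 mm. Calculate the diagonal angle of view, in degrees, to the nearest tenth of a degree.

19.0°

Sensor diagonal = √(36² + 24²) = √1872.0000 ≈ 43.2666 mm.
Angle of view α = 2·arctan(d/2f) with d = 43.2666 mm and f = 129 mm.
d/2f = 0.16770; arctan(0.16770) ≈ 9.5199°, so α ≈ 19.0398°.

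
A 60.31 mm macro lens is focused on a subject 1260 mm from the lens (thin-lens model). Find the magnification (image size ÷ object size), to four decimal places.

0.0503×

Thin lens: 1/f = 1/dₒ + 1/dᵢ → 1/dᵢ = 1/60.31 − 1/1260 = 0.0157873 mm⁻¹, so dᵢ ≈ 63.3419 mm.
Magnification m = dᵢ/dₒ = 63.3419/1260 ≈ 0.05027.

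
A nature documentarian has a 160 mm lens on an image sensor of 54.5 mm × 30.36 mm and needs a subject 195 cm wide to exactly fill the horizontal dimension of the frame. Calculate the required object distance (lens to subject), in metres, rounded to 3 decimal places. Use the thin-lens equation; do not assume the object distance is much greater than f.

5.885 m

W: 195 cm = 1950 mm.
Magnification m = w/W = dᵢ/dₒ; combined with 1/f = 1/dₒ + 1/dᵢ this gives dₒ = f·(1 + W/w).
dₒ = 160 mm × (1 + 1950/54.5) = 160 × 36.7798 ≈ 5884.771 mm = 5.88477 m.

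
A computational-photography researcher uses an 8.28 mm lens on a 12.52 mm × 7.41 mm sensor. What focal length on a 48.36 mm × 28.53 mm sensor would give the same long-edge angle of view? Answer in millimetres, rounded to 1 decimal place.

Equal angle of view means equal width/f ratio, so f₂ = f₁ · (width₂/width₁) = 8.28 × 48.36/12.52.
f₂ = 8.28 × 3.86262 ≈ 31.982 mm.

32.0 mm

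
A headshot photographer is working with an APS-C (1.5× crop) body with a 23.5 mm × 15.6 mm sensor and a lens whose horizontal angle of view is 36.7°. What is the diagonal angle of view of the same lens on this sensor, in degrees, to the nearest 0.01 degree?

43.42°

From the horizontal AOV: f = 23.5 / (2·tan(18.35°)) = 23.5 / 0.66337 ≈ 35.4250 mm.
Sensor diagonal = √(23.5² + 15.6²) = √795.6100 ≈ 28.2066 mm.
Diagonal AOV = 2·arctan(28.2066 / (2 × 35.4250)) = 2·arctan(0.39812) ≈ 43.4167°.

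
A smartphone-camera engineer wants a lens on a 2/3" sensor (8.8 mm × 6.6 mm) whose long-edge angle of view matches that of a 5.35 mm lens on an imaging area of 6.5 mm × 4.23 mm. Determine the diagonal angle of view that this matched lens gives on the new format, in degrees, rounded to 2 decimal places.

74.42°

Equal long-edge AOV ⇒ f₂ = f₁ · 8.8/6.5 = 5.35 × 1.35385 ≈ 7.2431 mm.
Sensor diagonal = √(8.8² + 6.6²) = √121.0000 ≈ 11.0000 mm.
Diagonal AOV on the new format = 2·arctan(11.0000 / (2 × 7.2431)) = 2·arctan(0.75935) ≈ 74.4221°.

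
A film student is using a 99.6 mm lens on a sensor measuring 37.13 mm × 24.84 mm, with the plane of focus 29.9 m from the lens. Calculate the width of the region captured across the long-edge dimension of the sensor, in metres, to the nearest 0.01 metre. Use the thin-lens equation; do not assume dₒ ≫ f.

11.11 m

dₒ: 29.9 m = 29900 mm.
Similar triangles through the lens centre give W/dₒ = w/dᵢ; with 1/f = 1/dₒ + 1/dᵢ this gives W = w·(dₒ − f)/f.
W = 37.13 mm × (29900 − 99.6) / 99.6 = 37.13 × 299.2008 ≈ 11109.326 mm = 11.1093 m.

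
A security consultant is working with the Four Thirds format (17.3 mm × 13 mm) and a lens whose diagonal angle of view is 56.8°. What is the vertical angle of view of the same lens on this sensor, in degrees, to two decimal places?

Sensor diagonal = √(17.3² + 13²) = √468.2900 ≈ 21.6400 mm.
From the diagonal AOV: f = 21.6400 / (2·tan(28.4°)) = 21.6400 / 1.08140 ≈ 20.0112 mm.
Vertical AOV = 2·arctan(13 / (2 × 20.0112)) = 2·arctan(0.32482) ≈ 35.9895°.

35.99°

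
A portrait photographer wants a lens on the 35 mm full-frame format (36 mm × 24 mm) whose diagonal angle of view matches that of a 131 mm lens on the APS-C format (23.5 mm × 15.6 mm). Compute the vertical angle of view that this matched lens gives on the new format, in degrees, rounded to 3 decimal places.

Sensor diagonal = √(23.5² + 15.6²) = √795.6100 ≈ 28.2066 mm.
Sensor diagonal = √(36² + 24²) = √1872.0000 ≈ 43.2666 mm.
Equal diagonal AOV ⇒ f₂ = f₁ · 43.2666/28.2066 = 131 × 1.53392 ≈ 200.9436 mm.
Vertical AOV on the new format = 2·arctan(24 / (2 × 200.9436)) = 2·arctan(0.05972) ≈ 6.8351°.

6.835°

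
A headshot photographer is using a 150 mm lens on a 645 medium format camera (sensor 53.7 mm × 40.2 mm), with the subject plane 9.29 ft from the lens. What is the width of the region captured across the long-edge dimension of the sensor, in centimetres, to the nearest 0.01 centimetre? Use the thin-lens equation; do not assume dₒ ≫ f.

dₒ: 9.29 ft × 304.8 mm/ft = 2831.59 mm.
Similar triangles through the lens centre give W/dₒ = w/dᵢ; with 1/f = 1/dₒ + 1/dᵢ this gives W = w·(dₒ − f)/f.
W = 53.7 mm × (2831.59 − 150) / 150 = 53.7 × 17.8773 ≈ 960.010 mm = 96.001 cm.

96.00 cm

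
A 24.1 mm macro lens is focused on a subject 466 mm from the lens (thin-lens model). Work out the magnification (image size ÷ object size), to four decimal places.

Thin lens: 1/f = 1/dₒ + 1/dᵢ → 1/dᵢ = 1/24.1 − 1/466 = 0.0393479 mm⁻¹, so dᵢ ≈ 25.4143 mm.
Magnification m = dᵢ/dₒ = 25.4143/466 ≈ 0.05454.

0.0545×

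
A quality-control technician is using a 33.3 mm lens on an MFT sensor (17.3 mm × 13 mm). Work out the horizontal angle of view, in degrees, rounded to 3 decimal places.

Angle of view α = 2·arctan(w/2f) with w = 17.3 mm and f = 33.3 mm.
w/2f = 0.25976; arctan(0.25976) ≈ 14.5613°, so α ≈ 29.1226°.

29.123°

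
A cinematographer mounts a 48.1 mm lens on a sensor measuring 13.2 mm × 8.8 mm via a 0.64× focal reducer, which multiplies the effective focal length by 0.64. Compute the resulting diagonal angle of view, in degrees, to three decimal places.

Effective focal length f = 48.1 × 0.64 = 30.784 mm.
Sensor diagonal = √(13.2² + 8.8²) = √251.6800 ≈ 15.8644 mm.
α = 2·arctan(15.864 / (2 × 30.784)) = 2·arctan(0.25767) ≈ 28.8985°.

28.899°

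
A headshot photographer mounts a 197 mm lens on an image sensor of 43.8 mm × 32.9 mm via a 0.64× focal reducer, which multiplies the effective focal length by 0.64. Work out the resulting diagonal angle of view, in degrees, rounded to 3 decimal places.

24.513°

Effective focal length f = 197 × 0.64 = 126.08 mm.
Sensor diagonal = √(43.8² + 32.9²) = √3000.8500 ≈ 54.7800 mm.
α = 2·arctan(54.780 / (2 × 126.08)) = 2·arctan(0.21724) ≈ 24.5133°.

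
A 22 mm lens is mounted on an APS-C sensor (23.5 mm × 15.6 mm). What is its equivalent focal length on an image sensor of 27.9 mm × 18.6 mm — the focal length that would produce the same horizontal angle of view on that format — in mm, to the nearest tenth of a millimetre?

Equal angle of view means equal width/f ratio, so f₂ = f₁ · (width₂/width₁) = 22 × 27.9/23.5.
f₂ = 22 × 1.18723 ≈ 26.119 mm.

26.1 mm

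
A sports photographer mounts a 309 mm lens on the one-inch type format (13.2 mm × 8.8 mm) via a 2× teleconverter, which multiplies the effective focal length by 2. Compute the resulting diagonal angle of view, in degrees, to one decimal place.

1.5°

Effective focal length f = 309 × 2 = 618 mm.
Sensor diagonal = √(13.2² + 8.8²) = √251.6800 ≈ 15.8644 mm.
α = 2·arctan(15.864 / (2 × 618)) = 2·arctan(0.01284) ≈ 1.4707°.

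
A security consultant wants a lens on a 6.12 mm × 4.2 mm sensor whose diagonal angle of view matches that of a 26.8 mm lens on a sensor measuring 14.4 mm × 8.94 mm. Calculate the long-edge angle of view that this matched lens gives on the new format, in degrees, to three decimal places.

29.227°

Sensor diagonal = √(14.4² + 8.94²) = √287.2836 ≈ 16.9494 mm.
Sensor diagonal = √(6.12² + 4.2²) = √55.0944 ≈ 7.4226 mm.
Equal diagonal AOV ⇒ f₂ = f₁ · 7.4226/16.9494 = 26.8 × 0.43792 ≈ 11.7364 mm.
Long-edge AOV on the new format = 2·arctan(6.12 / (2 × 11.7364)) = 2·arctan(0.26073) ≈ 29.2266°.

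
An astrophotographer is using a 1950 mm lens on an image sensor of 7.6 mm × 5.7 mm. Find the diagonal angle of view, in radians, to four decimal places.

Sensor diagonal = √(7.6² + 5.7²) = √90.2500 ≈ 9.5000 mm.
Angle of view α = 2·arctan(d/2f) with d = 9.5000 mm and f = 1950 mm.
d/2f = 0.00244; arctan(0.00244) ≈ 0.0024 rad, so α ≈ 0.0049 rad.

0.0049 rad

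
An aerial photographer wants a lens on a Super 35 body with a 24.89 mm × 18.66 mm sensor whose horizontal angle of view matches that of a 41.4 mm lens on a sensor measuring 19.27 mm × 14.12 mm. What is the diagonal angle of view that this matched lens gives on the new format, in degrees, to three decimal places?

Equal horizontal AOV ⇒ f₂ = f₁ · 24.89/19.27 = 41.4 × 1.29165 ≈ 53.4741 mm.
Sensor diagonal = √(24.89² + 18.66²) = √967.7077 ≈ 31.1080 mm.
Diagonal AOV on the new format = 2·arctan(31.1080 / (2 × 53.4741)) = 2·arctan(0.29087) ≈ 32.4362°.

32.436°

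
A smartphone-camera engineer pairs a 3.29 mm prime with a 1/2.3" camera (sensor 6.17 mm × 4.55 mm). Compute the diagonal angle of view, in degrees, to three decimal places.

98.721°

Sensor diagonal = √(6.17² + 4.55²) = √58.7714 ≈ 7.6663 mm.
Angle of view α = 2·arctan(d/2f) with d = 7.6663 mm and f = 3.29 mm.
d/2f = 1.16508; arctan(1.16508) ≈ 49.3603°, so α ≈ 98.7205°.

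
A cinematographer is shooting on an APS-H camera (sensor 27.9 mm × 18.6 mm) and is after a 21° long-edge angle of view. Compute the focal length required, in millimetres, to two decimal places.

75.27 mm

From α = 2·arctan(w/2f) we get f = w / (2·tan(α/2)).
With w = 27.9 mm and α/2 = 10.5°, tan(α/2) ≈ 0.18534, so f ≈ 27.9 / 0.37068 ≈ 75.2675 mm.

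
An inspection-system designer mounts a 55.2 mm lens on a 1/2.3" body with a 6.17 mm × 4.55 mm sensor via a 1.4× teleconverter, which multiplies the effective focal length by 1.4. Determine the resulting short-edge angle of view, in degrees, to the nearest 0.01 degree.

3.37°

Effective focal length f = 55.2 × 1.4 = 77.28 mm.
α = 2·arctan(4.55 / (2 × 77.28)) = 2·arctan(0.02944) ≈ 3.3724°.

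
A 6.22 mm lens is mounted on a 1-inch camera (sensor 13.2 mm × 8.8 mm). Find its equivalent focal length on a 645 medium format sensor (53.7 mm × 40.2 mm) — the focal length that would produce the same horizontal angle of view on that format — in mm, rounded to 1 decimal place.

Equal angle of view means equal width/f ratio, so f₂ = f₁ · (width₂/width₁) = 6.22 × 53.7/13.2.
f₂ = 6.22 × 4.06818 ≈ 25.304 mm.

25.3 mm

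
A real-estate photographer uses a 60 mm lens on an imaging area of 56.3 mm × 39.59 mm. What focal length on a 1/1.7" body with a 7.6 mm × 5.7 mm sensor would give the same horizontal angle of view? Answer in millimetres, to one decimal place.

8.1 mm

Equal angle of view means equal width/f ratio, so f₂ = f₁ · (width₂/width₁) = 60 × 7.6/56.3.
f₂ = 60 × 0.13499 ≈ 8.099 mm.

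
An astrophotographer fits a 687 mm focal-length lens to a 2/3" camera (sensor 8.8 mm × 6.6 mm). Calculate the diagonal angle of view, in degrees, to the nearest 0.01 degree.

0.92°

Sensor diagonal = √(8.8² + 6.6²) = √121.0000 ≈ 11.0000 mm.
Angle of view α = 2·arctan(d/2f) with d = 11.0000 mm and f = 687 mm.
d/2f = 0.00801; arctan(0.00801) ≈ 0.4587°, so α ≈ 0.9174°.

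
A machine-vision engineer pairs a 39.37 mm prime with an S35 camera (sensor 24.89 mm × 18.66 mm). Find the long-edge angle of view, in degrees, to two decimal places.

Angle of view α = 2·arctan(w/2f) with w = 24.89 mm and f = 39.37 mm.
w/2f = 0.31610; arctan(0.31610) ≈ 17.5419°, so α ≈ 35.0839°.

35.08°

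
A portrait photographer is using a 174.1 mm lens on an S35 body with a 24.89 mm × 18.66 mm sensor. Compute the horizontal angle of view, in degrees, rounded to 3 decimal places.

8.177°

Angle of view α = 2·arctan(w/2f) with w = 24.89 mm and f = 174.1 mm.
w/2f = 0.07148; arctan(0.07148) ≈ 4.0887°, so α ≈ 8.1773°.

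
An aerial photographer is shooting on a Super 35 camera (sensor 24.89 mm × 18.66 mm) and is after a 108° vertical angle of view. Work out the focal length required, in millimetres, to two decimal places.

From α = 2·arctan(h/2f) we get f = h / (2·tan(α/2)).
With h = 18.66 mm and α/2 = 54°, tan(α/2) ≈ 1.37638, so f ≈ 18.66 / 2.75276 ≈ 6.7786 mm.

6.78 mm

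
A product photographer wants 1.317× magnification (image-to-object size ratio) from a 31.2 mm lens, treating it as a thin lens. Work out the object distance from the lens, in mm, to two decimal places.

54.89 mm

With m = dᵢ/dₒ and 1/f = 1/dₒ + 1/dᵢ, substituting dᵢ = m·dₒ gives 1/f = (1 + 1/m)/dₒ, hence dₒ = f·(1 + 1/m).
dₒ = 31.2 × (1 + 1/1.317) = 31.2 × 1.75930 ≈ 54.890 mm.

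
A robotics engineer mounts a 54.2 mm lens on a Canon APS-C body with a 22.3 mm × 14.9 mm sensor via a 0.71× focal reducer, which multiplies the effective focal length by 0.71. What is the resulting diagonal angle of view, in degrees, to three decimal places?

Effective focal length f = 54.2 × 0.71 = 38.482 mm.
Sensor diagonal = √(22.3² + 14.9²) = √719.3000 ≈ 26.8198 mm.
α = 2·arctan(26.820 / (2 × 38.482)) = 2·arctan(0.34847) ≈ 38.4240°.

38.424°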